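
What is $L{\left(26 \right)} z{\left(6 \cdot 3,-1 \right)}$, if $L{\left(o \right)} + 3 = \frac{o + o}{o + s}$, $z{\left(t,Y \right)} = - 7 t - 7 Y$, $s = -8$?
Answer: $\frac{119}{9} \approx 13.222$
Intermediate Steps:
$z{\left(t,Y \right)} = - 7 Y - 7 t$
$L{\left(o \right)} = -3 + \frac{2 o}{-8 + o}$ ($L{\left(o \right)} = -3 + \frac{o + o}{o - 8} = -3 + \frac{2 o}{-8 + o}$)
$L{\left(26 \right)} z{\left(6 \cdot 3,-1 \right)} = \frac{24 - 26}{-8 + 26} \left(\left(-7\right) \left(-1\right) - 7 \cdot 6 \cdot 3\right) = \frac{24 - 26}{18} \left(7 - 126\right) = \frac{1}{18} \left(-2\right) \left(7 - 126\right) = \left(- \frac{1}{9}\right) \left(-119\right) = \frac{119}{9}$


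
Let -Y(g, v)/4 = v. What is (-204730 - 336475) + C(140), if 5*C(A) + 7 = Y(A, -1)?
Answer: -2706028/5 ≈ -5.4121e+5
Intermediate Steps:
Y(g, v) = -4*v
C(A) = -⅗ (C(A) = -7/5 + (-4*(-1))/5 = -7/5 + (⅕)*4 = -7/5 + ⅘ = -⅗)
(-204730 - 336475) + C(140) = (-204730 - 336475) - ⅗ = -541205 - ⅗ = -2706028/5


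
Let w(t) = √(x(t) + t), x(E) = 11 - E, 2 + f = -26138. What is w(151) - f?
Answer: 26140 + √11 ≈ 26143.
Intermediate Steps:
f = -26140 (f = -2 - 26138 = -26140)
w(t) = √11 (w(t) = √((11 - t) + t) = √11)
w(151) - f = √11 - 1*(-26140) = √11 + 26140 = 26140 + √11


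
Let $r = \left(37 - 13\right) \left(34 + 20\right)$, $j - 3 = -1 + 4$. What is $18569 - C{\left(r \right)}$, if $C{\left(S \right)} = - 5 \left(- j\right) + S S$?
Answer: $-1661077$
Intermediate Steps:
$j = 6$ ($j = 3 + \left(-1 + 4\right) = 3 + 3 = 6$)
$r = 1296$ ($r = 24 \cdot 54 = 1296$)
$C{\left(S \right)} = 30 + S^{2}$ ($C{\left(S \right)} = - 5 \left(\left(-1\right) 6\right) + S S = \left(-5\right) \left(-6\right) + S^{2} = 30 + S^{2}$)
$18569 - C{\left(r \right)} = 18569 - \left(30 + 1296^{2}\right) = 18569 - \left(30 + 1679616\right) = 18569 - 1679646 = -1661077$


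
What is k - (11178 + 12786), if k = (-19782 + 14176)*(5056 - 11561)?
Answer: 36443066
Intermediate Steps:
k = 36467030 (k = -5606*(-6505) = 36467030)
k - (11178 + 12786) = 36467030 - (11178 + 12786) = 36467030 - 1*23964 = 36467030 - 23964 = 36443066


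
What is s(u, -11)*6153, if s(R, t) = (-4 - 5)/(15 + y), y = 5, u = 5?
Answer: -55377/20 ≈ -2768.9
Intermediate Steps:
s(R, t) = -9/20 (s(R, t) = (-4 - 5)/(15 + 5) = -9/20)
s(u, -11)*6153 = -9/20*6153 = -55377/20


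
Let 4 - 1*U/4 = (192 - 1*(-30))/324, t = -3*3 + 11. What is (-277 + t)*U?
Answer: -98450/27 ≈ -3646.3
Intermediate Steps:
t = 2 (t = -9 + 11 = 2)
U = 358/27 (U = 16 - 4*(192 - 1*(-30))/324 = 16 - 4*(192 + 30)/324 = 16 - 888/324 = 16 - 4*37/54 = 16 - 74/27 = 358/27 ≈ 13.259)
(-277 + t)*U = (-277 + 2)*(358/27) = -275*358/27 = -98450/27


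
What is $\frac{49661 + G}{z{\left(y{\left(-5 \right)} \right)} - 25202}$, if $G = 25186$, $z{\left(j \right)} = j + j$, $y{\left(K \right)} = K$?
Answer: $- \frac{24949}{8404} \approx -2.9687$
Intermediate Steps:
$z{\left(j \right)} = 2 j$
$\frac{49661 + G}{z{\left(y{\left(-5 \right)} \right)} - 25202} = \frac{49661 + 25186}{2 \left(-5\right) - 25202} = \frac{74847}{-10 - 25202} = \frac{74847}{-25212} = 74847 \left(- \frac{1}{25212}\right) = - \frac{24949}{8404}$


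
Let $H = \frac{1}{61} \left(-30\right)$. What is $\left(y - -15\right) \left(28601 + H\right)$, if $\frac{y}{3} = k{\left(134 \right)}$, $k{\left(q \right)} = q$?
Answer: $\frac{727511127}{61} \approx 1.1926 \cdot 10^{7}$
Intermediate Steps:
$H = - \frac{30}{61}$ ($H = \frac{1}{61} \left(-30\right) = - \frac{30}{61} \approx -0.4918$)
$y = 402$ ($y = 3 \cdot 134 = 402$)
$\left(y - -15\right) \left(28601 + H\right) = \left(402 - -15\right) \left(28601 - \frac{30}{61}\right) = \left(402 + \left(31 - 16\right)\right) \frac{1744631}{61} = \left(402 + 15\right) \frac{1744631}{61} = 417 \cdot \frac{1744631}{61} = \frac{727511127}{61}$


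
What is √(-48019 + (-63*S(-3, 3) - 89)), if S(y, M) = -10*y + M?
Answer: I*√50187 ≈ 224.02*I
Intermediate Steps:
S(y, M) = M - 10*y
√(-48019 + (-63*S(-3, 3) - 89)) = √(-48019 + (-63*(3 - 10*(-3)) - 89)) = √(-48019 + (-63*(3 + 30) - 89)) = √(-48019 + (-63*33 - 89)) = √(-48019 + (-2079 - 89)) = √(-48019 - 2168) = √(-50187) = I*√50187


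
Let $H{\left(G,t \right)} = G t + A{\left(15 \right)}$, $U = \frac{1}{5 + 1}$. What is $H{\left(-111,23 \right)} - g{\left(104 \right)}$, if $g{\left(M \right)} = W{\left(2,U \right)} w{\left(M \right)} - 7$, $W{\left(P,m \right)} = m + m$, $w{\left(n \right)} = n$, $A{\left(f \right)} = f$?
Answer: $- \frac{7697}{3} \approx -2565.7$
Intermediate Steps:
$U = \frac{1}{6} \approx 0.16667$
$W{\left(P,m \right)} = 2 m$
$H{\left(G,t \right)} = 15 + G t$ ($H{\left(G,t \right)} = G t + 15 = 15 + G t$)
$g{\left(M \right)} = -7 + \frac{M}{3}$ ($g{\left(M \right)} = 2 \cdot \frac{1}{6} M - 7 = \frac{M}{3} - 7 = -7 + \frac{M}{3}$)
$H{\left(-111,23 \right)} - g{\left(104 \right)} = \left(15 - 2553\right) - \left(-7 + \frac{1}{3} \cdot 104\right) = \left(15 - 2553\right) - \left(-7 + \frac{104}{3}\right) = -2538 - \frac{83}{3} = - \frac{7697}{3}$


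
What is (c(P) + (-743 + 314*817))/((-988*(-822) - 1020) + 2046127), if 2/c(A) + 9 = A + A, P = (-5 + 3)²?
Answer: 255793/2857243 ≈ 0.089524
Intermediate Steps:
P = 4 (P = (-2)² = 4)
c(A) = 2/(-9 + 2*A) (c(A) = 2/(-9 + (A + A)) = 2/(-9 + 2*A))
(c(P) + (-743 + 314*817))/((-988*(-822) - 1020) + 2046127) = (2/(-9 + 2*4) + (-743 + 314*817))/((-988*(-822) - 1020) + 2046127) = (2/(-9 + 8) + (-743 + 256538))/((812136 - 1020) + 2046127) = (2/(-1) + 255795)/(811116 + 2046127) = (2*(-1) + 255795)/2857243 = (-2 + 255795)*(1/2857243) = 255793*(1/2857243) = 255793/2857243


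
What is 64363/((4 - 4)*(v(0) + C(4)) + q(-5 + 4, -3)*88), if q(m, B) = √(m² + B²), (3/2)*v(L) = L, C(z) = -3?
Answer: 64363*√10/880 ≈ 231.29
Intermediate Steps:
v(L) = 2*L/3
q(m, B) = √(B² + m²)
64363/((4 - 4)*(v(0) + C(4)) + q(-5 + 4, -3)*88) = 64363/((4 - 4)*((⅔)*0 - 3) + √((-3)² + (-5 + 4)²)*88) = 64363/(0*(0 - 3) + √(9 + (-1)²)*88) = 64363/(0*(-3) + √(9 + 1)*88) = 64363/(0 + √10*88) = 64363/(0 + 88*√10) = 64363/((88*√10)) = 64363*(√10/880) = 64363*√10/880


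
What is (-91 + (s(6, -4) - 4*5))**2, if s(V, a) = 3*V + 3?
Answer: 8100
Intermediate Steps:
s(V, a) = 3 + 3*V
(-91 + (s(6, -4) - 4*5))**2 = (-91 + ((3 + 3*6) - 4*5))**2 = (-91 + ((3 + 18) - 20))**2 = (-91 + (21 - 20))**2 = (-91 + 1)**2 = (-90)**2 = 8100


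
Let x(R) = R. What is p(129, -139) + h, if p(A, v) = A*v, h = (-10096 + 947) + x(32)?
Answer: -27048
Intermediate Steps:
h = -9117 (h = (-10096 + 947) + 32 = -9149 + 32 = -9117)
p(129, -139) + h = 129*(-139) - 9117 = -17931 - 9117 = -27048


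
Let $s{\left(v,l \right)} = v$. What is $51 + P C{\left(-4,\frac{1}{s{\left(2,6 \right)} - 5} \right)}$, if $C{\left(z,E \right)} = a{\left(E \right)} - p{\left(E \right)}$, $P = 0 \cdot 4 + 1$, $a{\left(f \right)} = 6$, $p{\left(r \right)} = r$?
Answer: $\frac{172}{3} \approx 57.333$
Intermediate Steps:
$P = 1$ ($P = 0 + 1 = 1$)
$C{\left(z,E \right)} = 6 - E$
$51 + P C{\left(-4,\frac{1}{s{\left(2,6 \right)} - 5} \right)} = 51 + 1 \left(6 - \frac{1}{2 - 5}\right) = 51 + 1 \left(6 - \frac{1}{-3}\right) = 51 + 1 \left(6 - - \frac{1}{3}\right) = 51 + 1 \left(6 + \frac{1}{3}\right) = 51 + 1 \cdot \frac{19}{3} = 51 + \frac{19}{3} = \frac{172}{3}$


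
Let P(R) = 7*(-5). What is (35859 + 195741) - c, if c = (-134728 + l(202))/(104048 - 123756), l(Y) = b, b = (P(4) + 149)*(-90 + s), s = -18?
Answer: 1141056440/4927 ≈ 2.3159e+5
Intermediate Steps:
P(R) = -35
b = -12312 (b = (-35 + 149)*(-90 - 18) = 114*(-108) = -12312)
l(Y) = -12312
c = 36760/4927 (c = (-134728 - 12312)/(104048 - 123756) = -147040/(-19708) = -147040*(-1/19708) = 36760/4927 ≈ 7.4609)
(35859 + 195741) - c = (35859 + 195741) - 1*36760/4927 = 231600 - 36760/4927 = 1141056440/4927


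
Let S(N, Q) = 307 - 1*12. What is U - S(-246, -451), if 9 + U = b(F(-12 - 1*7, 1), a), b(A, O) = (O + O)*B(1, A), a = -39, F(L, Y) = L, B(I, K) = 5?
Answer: -694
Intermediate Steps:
S(N, Q) = 295 (S(N, Q) = 307 - 12 = 295)
b(A, O) = 10*O (b(A, O) = (O + O)*5 = (2*O)*5 = 10*O)
U = -399 (U = -9 + 10*(-39) = -9 - 390 = -399)
U - S(-246, -451) = -399 - 1*295 = -399 - 295 = -694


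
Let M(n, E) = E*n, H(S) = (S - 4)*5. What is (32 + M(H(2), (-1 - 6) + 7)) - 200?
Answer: -168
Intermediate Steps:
H(S) = -20 + 5*S (H(S) = (-4 + S)*5 = -20 + 5*S)
(32 + M(H(2), (-1 - 6) + 7)) - 200 = (32 + ((-1 - 6) + 7)*(-20 + 5*2)) - 200 = (32 + (-7 + 7)*(-20 + 10)) - 200 = (32 + 0*(-10)) - 200 = (32 + 0) - 200 = 32 - 200 = -168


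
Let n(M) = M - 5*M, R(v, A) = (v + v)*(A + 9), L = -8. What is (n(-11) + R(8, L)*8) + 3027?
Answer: 3199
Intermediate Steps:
R(v, A) = 2*v*(9 + A) (R(v, A) = (2*v)*(9 + A) = 2*v*(9 + A))
n(M) = -4*M
(n(-11) + R(8, L)*8) + 3027 = (-4*(-11) + (2*8*(9 - 8))*8) + 3027 = (44 + (2*8*1)*8) + 3027 = (44 + 16*8) + 3027 = (44 + 128) + 3027 = 172 + 3027 = 3199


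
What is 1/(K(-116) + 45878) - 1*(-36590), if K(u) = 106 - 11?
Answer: 1682152071/45973 ≈ 36590.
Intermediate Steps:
K(u) = 95
1/(K(-116) + 45878) - 1*(-36590) = 1/(95 + 45878) - 1*(-36590) = 1/45973 + 36590 = 1682152071/45973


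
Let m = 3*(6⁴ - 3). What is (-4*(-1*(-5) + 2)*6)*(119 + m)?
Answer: -671664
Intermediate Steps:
m = 3879 (m = 3*(1296 - 3) = 3*1293 = 3879)
(-4*(-1*(-5) + 2)*6)*(119 + m) = (-4*(-1*(-5) + 2)*6)*(119 + 3879) = (-4*(5 + 2)*6)*3998 = (-4*7*6)*3998 = -28*6*3998 = -168*3998 = -671664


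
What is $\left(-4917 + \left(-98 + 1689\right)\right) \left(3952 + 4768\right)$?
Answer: $-29002720$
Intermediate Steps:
$\left(-4917 + \left(-98 + 1689\right)\right) \left(3952 + 4768\right) = \left(-4917 + 1591\right) 8720 = \left(-3326\right) 8720 = -29002720$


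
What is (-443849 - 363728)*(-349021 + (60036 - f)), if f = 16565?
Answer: 246755152350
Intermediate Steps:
(-443849 - 363728)*(-349021 + (60036 - f)) = (-443849 - 363728)*(-349021 + (60036 - 1*16565)) = -807577*(-349021 + (60036 - 16565)) = -807577*(-349021 + 43471) = -807577*(-305550) = 246755152350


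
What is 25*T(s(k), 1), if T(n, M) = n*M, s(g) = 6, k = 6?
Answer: 150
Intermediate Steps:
T(n, M) = M*n
25*T(s(k), 1) = 25*(1*6) = 25*6 = 150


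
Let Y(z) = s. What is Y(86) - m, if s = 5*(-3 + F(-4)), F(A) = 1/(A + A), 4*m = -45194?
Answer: 90263/8 ≈ 11283.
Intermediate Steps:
m = -22597/2 (m = (1/4)*(-45194) = -22597/2 ≈ -11299.)
F(A) = 1/(2*A)
s = -125/8 (s = 5*(-3 + (1/2)/(-4)) = 5*(-3 + (1/2)*(-1/4)) = 5*(-3 - 1/8) = 5*(-25/8) = -125/8 ≈ -15.625)
Y(z) = -125/8
Y(86) - m = -125/8 - 1*(-22597/2) = -125/8 + 22597/2 = 90263/8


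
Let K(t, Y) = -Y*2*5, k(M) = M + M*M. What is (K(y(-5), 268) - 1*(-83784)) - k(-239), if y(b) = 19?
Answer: 24222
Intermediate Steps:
k(M) = M + M²
K(t, Y) = -10*Y (K(t, Y) = -2*Y*5 = -10*Y)
(K(y(-5), 268) - 1*(-83784)) - k(-239) = (-10*268 - 1*(-83784)) - (-239)*(1 - 239) = (-2680 + 83784) - (-239)*(-238) = 81104 - 1*56882 = 81104 - 56882 = 24222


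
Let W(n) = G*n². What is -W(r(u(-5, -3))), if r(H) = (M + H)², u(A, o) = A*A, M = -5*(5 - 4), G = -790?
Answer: 126400000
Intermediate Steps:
M = -5 (M = -5*1 = -5)
u(A, o) = A²
r(H) = (-5 + H)²
W(n) = -790*n²
-W(r(u(-5, -3))) = -(-790)*((-5 + (-5)²)²)² = -(-790)*((-5 + 25)²)² = -(-790)*(20²)² = -(-790)*400² = -(-790)*160000 = -1*(-126400000) = 126400000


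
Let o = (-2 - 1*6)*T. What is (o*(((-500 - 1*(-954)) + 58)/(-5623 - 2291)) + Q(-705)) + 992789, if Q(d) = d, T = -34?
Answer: 3925606756/3957 ≈ 9.9207e+5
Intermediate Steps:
o = 272 (o = (-2 - 1*6)*(-34) = (-2 - 6)*(-34) = -8*(-34) = 272)
(o*(((-500 - 1*(-954)) + 58)/(-5623 - 2291)) + Q(-705)) + 992789 = (272*(((-500 - 1*(-954)) + 58)/(-5623 - 2291)) - 705) + 992789 = (272*(((-500 + 954) + 58)/(-7914)) - 705) + 992789 = (272*((454 + 58)*(-1/7914)) - 705) + 992789 = (272*(512*(-1/7914)) - 705) + 992789 = (272*(-256/3957) - 705) + 992789 = (-69632/3957 - 705) + 992789 = -2859317/3957 + 992789 = 3925606756/3957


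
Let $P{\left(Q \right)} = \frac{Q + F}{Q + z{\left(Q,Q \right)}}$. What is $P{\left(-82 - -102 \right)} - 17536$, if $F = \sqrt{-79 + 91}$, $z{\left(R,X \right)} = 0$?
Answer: $-17535 + \frac{\sqrt{3}}{10} \approx -17535.0$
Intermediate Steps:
$F = 2 \sqrt{3}$ ($F = \sqrt{12} = 2 \sqrt{3} \approx 3.4641$)
$P{\left(Q \right)} = \frac{Q + 2 \sqrt{3}}{Q}$ ($P{\left(Q \right)} = \frac{Q + 2 \sqrt{3}}{Q + 0} = \frac{Q + 2 \sqrt{3}}{Q}$)
$P{\left(-82 - -102 \right)} - 17536 = \frac{\left(-82 - -102\right) + 2 \sqrt{3}}{-82 - -102} - 17536 = \frac{\left(-82 + 102\right) + 2 \sqrt{3}}{-82 + 102} - 17536 = \frac{20 + 2 \sqrt{3}}{20} - 17536 = \left(1 + \frac{\sqrt{3}}{10}\right) - 17536 = -17535 + \frac{\sqrt{3}}{10}$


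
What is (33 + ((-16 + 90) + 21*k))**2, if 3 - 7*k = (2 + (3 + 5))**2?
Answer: 33856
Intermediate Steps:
k = -97/7 (k = 3/7 - (2 + (3 + 5))**2/7 = 3/7 - (2 + 8)**2/7 = 3/7 - 1/7*10**2 = 3/7 - 1/7*100 = 3/7 - 100/7 = -97/7 ≈ -13.857)
(33 + ((-16 + 90) + 21*k))**2 = (33 + ((-16 + 90) + 21*(-97/7)))**2 = (33 + (74 - 291))**2 = (33 - 217)**2 = (-184)**2 = 33856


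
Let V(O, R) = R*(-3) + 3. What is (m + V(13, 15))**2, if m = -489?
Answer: 281961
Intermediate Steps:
V(O, R) = 3 - 3*R (V(O, R) = -3*R + 3 = 3 - 3*R)
(m + V(13, 15))**2 = (-489 + (3 - 3*15))**2 = (-489 + (3 - 45))**2 = (-489 - 42)**2 = (-531)**2 = 281961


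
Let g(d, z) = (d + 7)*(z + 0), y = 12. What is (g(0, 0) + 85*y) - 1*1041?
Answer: -21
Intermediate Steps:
g(d, z) = z*(7 + d) (g(d, z) = (7 + d)*z = z*(7 + d))
(g(0, 0) + 85*y) - 1*1041 = (0*(7 + 0) + 85*12) - 1*1041 = (0*7 + 1020) - 1041 = (0 + 1020) - 1041 = 1020 - 1041 = -21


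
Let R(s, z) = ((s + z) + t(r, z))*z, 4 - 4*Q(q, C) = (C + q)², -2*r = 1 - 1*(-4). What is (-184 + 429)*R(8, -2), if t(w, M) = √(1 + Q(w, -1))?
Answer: -2940 - 245*I*√17/2 ≈ -2940.0 - 505.08*I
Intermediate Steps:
r = -5/2 (r = -(1 - 1*(-4))/2 = -(1 + 4)/2 = -½*5 = -5/2 ≈ -2.5000)
Q(q, C) = 1 - (C + q)²/4
t(w, M) = √(2 - (-1 + w)²/4) (t(w, M) = √(1 + (1 - (-1 + w)²/4)) = √(2 - (-1 + w)²/4))
R(s, z) = z*(s + z + I*√17/4) (R(s, z) = ((s + z) + √(8 - (-1 - 5/2)²)/2)*z = ((s + z) + √(8 - (-7/2)²)/2)*z = ((s + z) + √(8 - 1*49/4)/2)*z = ((s + z) + √(8 - 49/4)/2)*z = ((s + z) + √(-17/4)/2)*z = ((s + z) + (I*√17/2)/2)*z = ((s + z) + I*√17/4)*z = (s + z + I*√17/4)*z = z*(s + z + I*√17/4))
(-184 + 429)*R(8, -2) = (-184 + 429)*((¼)*(-2)*(4*8 + 4*(-2) + I*√17)) = 245*((¼)*(-2)*(32 - 8 + I*√17)) = 245*((¼)*(-2)*(24 + I*√17)) = 245*(-12 - I*√17/2) = -2940 - 245*I*√17/2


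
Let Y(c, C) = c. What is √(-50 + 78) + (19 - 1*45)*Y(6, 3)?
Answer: -156 + 2*√7 ≈ -150.71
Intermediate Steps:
√(-50 + 78) + (19 - 1*45)*Y(6, 3) = √(-50 + 78) + (19 - 1*45)*6 = √28 + (19 - 45)*6 = 2*√7 - 26*6 = 2*√7 - 156 = -156 + 2*√7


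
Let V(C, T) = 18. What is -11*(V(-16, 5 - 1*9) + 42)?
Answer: -660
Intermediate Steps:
-11*(V(-16, 5 - 1*9) + 42) = -11*(18 + 42) = -11*60 = -660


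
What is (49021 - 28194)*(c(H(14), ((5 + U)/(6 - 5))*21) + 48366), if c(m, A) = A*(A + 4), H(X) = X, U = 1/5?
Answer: 31619259822/25 ≈ 1.2648e+9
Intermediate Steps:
U = 1/5 ≈ 0.20000
c(m, A) = A*(4 + A)
(49021 - 28194)*(c(H(14), ((5 + U)/(6 - 5))*21) + 48366) = (49021 - 28194)*((((5 + 1/5)/(6 - 5))*21)*(4 + ((5 + 1/5)/(6 - 5))*21) + 48366) = 20827*((((26/5)/1)*21)*(4 + ((26/5)/1)*21) + 48366) = 20827*((((26/5)*1)*21)*(4 + ((26/5)*1)*21) + 48366) = 20827*(((26/5)*21)*(4 + (26/5)*21) + 48366) = 20827*(546*(4 + 546/5)/5 + 48366) = 20827*((546/5)*(566/5) + 48366) = 20827*(309036/25 + 48366) = 20827*(1518186/25) = 31619259822/25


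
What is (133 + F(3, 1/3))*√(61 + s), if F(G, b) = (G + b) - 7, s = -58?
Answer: 388*√3/3 ≈ 224.01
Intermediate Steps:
F(G, b) = -7 + G + b
(133 + F(3, 1/3))*√(61 + s) = (133 + (-7 + 3 + 1/3))*√(61 - 58) = (133 + (-7 + 3 + 1*(⅓)))*√3 = (133 + (-7 + 3 + ⅓))*√3 = (133 - 11/3)*√3 = 388*√3/3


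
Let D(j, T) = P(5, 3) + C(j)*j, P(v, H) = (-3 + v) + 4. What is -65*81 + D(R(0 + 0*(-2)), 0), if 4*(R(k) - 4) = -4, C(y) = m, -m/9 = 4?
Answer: -5367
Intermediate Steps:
m = -36 (m = -9*4 = -36)
P(v, H) = 1 + v
C(y) = -36
R(k) = 3 (R(k) = 4 + (1/4)*(-4) = 4 - 1 = 3)
D(j, T) = 6 - 36*j (D(j, T) = (1 + 5) - 36*j = 6 - 36*j)
-65*81 + D(R(0 + 0*(-2)), 0) = -65*81 + (6 - 36*3) = -5265 + (6 - 108) = -5265 - 102 = -5367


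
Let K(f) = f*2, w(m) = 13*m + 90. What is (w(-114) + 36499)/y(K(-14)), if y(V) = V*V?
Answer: 35107/784 ≈ 44.779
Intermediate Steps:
w(m) = 90 + 13*m
K(f) = 2*f
y(V) = V²
(w(-114) + 36499)/y(K(-14)) = ((90 + 13*(-114)) + 36499)/((2*(-14))²) = ((90 - 1482) + 36499)/((-28)²) = (-1392 + 36499)/784 = 35107*(1/784) = 35107/784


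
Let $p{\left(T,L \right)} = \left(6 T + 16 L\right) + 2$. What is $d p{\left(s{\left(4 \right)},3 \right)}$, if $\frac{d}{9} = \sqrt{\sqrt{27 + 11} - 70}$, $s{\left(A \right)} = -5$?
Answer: $180 \sqrt{-70 + \sqrt{38}} \approx 1438.1 i$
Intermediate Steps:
$d = 9 \sqrt{-70 + \sqrt{38}}$ ($d = 9 \sqrt{\sqrt{27 + 11} - 70} = 9 \sqrt{\sqrt{38} - 70} = 9 \sqrt{-70 + \sqrt{38}} \approx 71.907 i$)
$p{\left(T,L \right)} = 2 + 6 T + 16 L$
$d p{\left(s{\left(4 \right)},3 \right)} = 9 \sqrt{-70 + \sqrt{38}} \left(2 + 6 \left(-5\right) + 16 \cdot 3\right) = 9 \sqrt{-70 + \sqrt{38}} \left(2 - 30 + 48\right) = 9 \sqrt{-70 + \sqrt{38}} \cdot 20 = 180 \sqrt{-70 + \sqrt{38}}$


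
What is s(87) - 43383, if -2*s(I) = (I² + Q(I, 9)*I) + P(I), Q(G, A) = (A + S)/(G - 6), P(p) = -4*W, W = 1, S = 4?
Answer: -1273657/27 ≈ -47173.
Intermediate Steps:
P(p) = -4 (P(p) = -4*1 = -4)
Q(G, A) = (4 + A)/(-6 + G) (Q(G, A) = (A + 4)/(G - 6) = (4 + A)/(-6 + G))
s(I) = 2 - I²/2 - 13*I/(2*(-6 + I)) (s(I) = -((I² + ((4 + 9)/(-6 + I))*I) - 4)/2 = -((I² + (13/(-6 + I))*I) - 4)/2 = -((I² + 13*I/(-6 + I)) - 4)/2 = -(-4 + I² + 13*I/(-6 + I))/2 = 2 - I²/2 - 13*I/(2*(-6 + I)))
s(87) - 43383 = (-13*87 + (-6 + 87)*(4 - 1*87²))/(2*(-6 + 87)) - 43383 = (½)*(-1131 + 81*(4 - 1*7569))/81 - 43383 = (½)*(1/81)*(-1131 + 81*(4 - 7569)) - 43383 = (½)*(1/81)*(-1131 + 81*(-7565)) - 43383 = (½)*(1/81)*(-1131 - 612765) - 43383 = (½)*(1/81)*(-613896) - 43383 = -102316/27 - 43383 = -1273657/27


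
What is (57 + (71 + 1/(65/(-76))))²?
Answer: 67963536/4225 ≈ 16086.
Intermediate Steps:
(57 + (71 + 1/(65/(-76))))² = (57 + (71 + 1/(65*(-1/76))))² = (57 + (71 + 1/(-65/76)))² = (57 + (71 - 76/65))² = (57 + 4539/65)² = (8244/65)² = 67963536/4225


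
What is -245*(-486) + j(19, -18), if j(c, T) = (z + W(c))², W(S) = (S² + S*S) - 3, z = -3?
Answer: 631726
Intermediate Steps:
W(S) = -3 + 2*S² (W(S) = (S² + S²) - 3 = 2*S² - 3 = -3 + 2*S²)
j(c, T) = (-6 + 2*c²)² (j(c, T) = (-3 + (-3 + 2*c²))² = (-6 + 2*c²)²)
-245*(-486) + j(19, -18) = -245*(-486) + 4*(-3 + 19²)² = 119070 + 4*(-3 + 361)² = 119070 + 4*358² = 119070 + 4*128164 = 119070 + 512656 = 631726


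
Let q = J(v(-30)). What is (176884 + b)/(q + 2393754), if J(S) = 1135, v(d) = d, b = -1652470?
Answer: -210798/342127 ≈ -0.61614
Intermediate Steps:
q = 1135
(176884 + b)/(q + 2393754) = (176884 - 1652470)/(1135 + 2393754) = -1475586/2394889 = -1475586*1/2394889 = -210798/342127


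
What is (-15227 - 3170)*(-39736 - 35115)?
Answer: 1377033847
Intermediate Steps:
(-15227 - 3170)*(-39736 - 35115) = -18397*(-74851) = 1377033847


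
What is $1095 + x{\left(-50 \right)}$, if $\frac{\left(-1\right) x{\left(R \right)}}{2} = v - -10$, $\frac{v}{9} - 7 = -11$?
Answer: $1147$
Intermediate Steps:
$v = -36$ ($v = 63 + 9 \left(-11\right) = 63 - 99 = -36$)
$x{\left(R \right)} = 52$ ($x{\left(R \right)} = - 2 \left(-36 - -10\right) = - 2 \left(-36 + 10\right) = \left(-2\right) \left(-26\right) = 52$)
$1095 + x{\left(-50 \right)} = 1095 + 52 = 1147$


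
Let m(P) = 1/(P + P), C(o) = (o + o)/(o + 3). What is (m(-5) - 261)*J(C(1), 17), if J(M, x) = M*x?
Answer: -44387/20 ≈ -2219.4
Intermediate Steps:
C(o) = 2*o/(3 + o) (C(o) = (2*o)/(3 + o) = 2*o/(3 + o))
m(P) = 1/(2*P)
(m(-5) - 261)*J(C(1), 17) = ((1/2)/(-5) - 261)*((2*1/(3 + 1))*17) = ((1/2)*(-1/5) - 261)*((2*1/4)*17) = (-1/10 - 261)*((2*1*(1/4))*17) = -2611*17/20 = -2611/10*17/2 = -44387/20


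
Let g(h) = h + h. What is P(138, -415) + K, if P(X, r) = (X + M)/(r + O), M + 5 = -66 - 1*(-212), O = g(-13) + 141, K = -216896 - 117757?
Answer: -33465393/100 ≈ -3.3465e+5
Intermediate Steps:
g(h) = 2*h
K = -334653
O = 115 (O = 2*(-13) + 141 = -26 + 141 = 115)
M = 141 (M = -5 + (-66 - 1*(-212)) = -5 + (-66 + 212) = -5 + 146 = 141)
P(X, r) = (141 + X)/(115 + r) (P(X, r) = (X + 141)/(r + 115) = (141 + X)/(115 + r))
P(138, -415) + K = (141 + 138)/(115 - 415) - 334653 = 279/(-300) - 334653 = -1/300*279 - 334653 = -93/100 - 334653 = -33465393/100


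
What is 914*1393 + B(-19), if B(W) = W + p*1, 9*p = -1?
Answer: 11458646/9 ≈ 1.2732e+6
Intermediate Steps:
p = -1/9 (p = (1/9)*(-1) = -1/9 ≈ -0.11111)
B(W) = -1/9 + W (B(W) = W - 1/9*1 = W - 1/9 = -1/9 + W)
914*1393 + B(-19) = 914*1393 + (-1/9 - 19) = 1273202 - 172/9 = 11458646/9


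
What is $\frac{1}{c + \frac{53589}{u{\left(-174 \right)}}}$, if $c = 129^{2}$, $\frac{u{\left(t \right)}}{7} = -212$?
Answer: $\frac{1484}{24641655} \approx 6.0223 \cdot 10^{-5}$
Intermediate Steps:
$u{\left(t \right)} = -1484$ ($u{\left(t \right)} = 7 \left(-212\right) = -1484$)
$c = 16641$
$\frac{1}{c + \frac{53589}{u{\left(-174 \right)}}} = \frac{1}{16641 + \frac{53589}{-1484}} = \frac{1}{16641 + 53589 \left(- \frac{1}{1484}\right)} = \frac{1}{16641 - \frac{53589}{1484}} = \frac{1}{\frac{24641655}{1484}} = \frac{1484}{24641655}$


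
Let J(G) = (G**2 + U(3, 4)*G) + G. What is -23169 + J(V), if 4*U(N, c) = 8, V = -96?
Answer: -14241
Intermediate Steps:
U(N, c) = 2 (U(N, c) = (1/4)*8 = 2)
J(G) = G**2 + 3*G (J(G) = (G**2 + 2*G) + G = G**2 + 3*G)
-23169 + J(V) = -23169 - 96*(3 - 96) = -23169 - 96*(-93) = -23169 + 8928 = -14241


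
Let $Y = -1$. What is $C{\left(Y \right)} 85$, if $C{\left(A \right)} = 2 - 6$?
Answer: $-340$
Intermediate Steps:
$C{\left(A \right)} = -4$ ($C{\left(A \right)} = 2 - 6 = -4$)
$C{\left(Y \right)} 85 = \left(-4\right) 85 = -340$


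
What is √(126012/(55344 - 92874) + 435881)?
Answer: √1894858183835/2085 ≈ 660.21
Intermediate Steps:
√(126012/(55344 - 92874) + 435881) = √(126012/(-37530) + 435881) = √(126012*(-1/37530) + 435881) = √(-21002/6255 + 435881) = √(2726414653/6255) = √1894858183835/2085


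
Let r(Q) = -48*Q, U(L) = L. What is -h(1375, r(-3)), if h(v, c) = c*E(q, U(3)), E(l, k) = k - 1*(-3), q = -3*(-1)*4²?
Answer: -864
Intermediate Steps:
q = 48 (q = 3*16 = 48)
E(l, k) = 3 + k (E(l, k) = k + 3 = 3 + k)
h(v, c) = 6*c (h(v, c) = c*(3 + 3) = c*6 = 6*c)
-h(1375, r(-3)) = -6*(-48*(-3)) = -6*144 = -1*864 = -864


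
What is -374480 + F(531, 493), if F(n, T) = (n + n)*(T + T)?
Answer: 672652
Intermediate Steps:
F(n, T) = 4*T*n (F(n, T) = (2*n)*(2*T) = 4*T*n)
-374480 + F(531, 493) = -374480 + 4*493*531 = -374480 + 1047132 = 672652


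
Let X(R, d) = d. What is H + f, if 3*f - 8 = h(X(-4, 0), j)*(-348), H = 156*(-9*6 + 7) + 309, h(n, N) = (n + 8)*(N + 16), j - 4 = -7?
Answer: -57253/3 ≈ -19084.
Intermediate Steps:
j = -3 (j = 4 - 7 = -3)
h(n, N) = (8 + n)*(16 + N)
H = -7023 (H = 156*(-54 + 7) + 309 = 156*(-47) + 309 = -7332 + 309 = -7023)
f = -36184/3 (f = 8/3 + ((128 + 8*(-3) + 16*0 - 3*0)*(-348))/3 = 8/3 + ((128 - 24 + 0 + 0)*(-348))/3 = 8/3 + (104*(-348))/3 = 8/3 + (⅓)*(-36192) = 8/3 - 12064 = -36184/3 ≈ -12061.)
H + f = -7023 - 36184/3 = -57253/3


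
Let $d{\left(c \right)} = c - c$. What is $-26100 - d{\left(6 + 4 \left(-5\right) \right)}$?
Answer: $-26100$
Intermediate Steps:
$d{\left(c \right)} = 0$
$-26100 - d{\left(6 + 4 \left(-5\right) \right)} = -26100 - 0 = -26100 + 0 = -26100$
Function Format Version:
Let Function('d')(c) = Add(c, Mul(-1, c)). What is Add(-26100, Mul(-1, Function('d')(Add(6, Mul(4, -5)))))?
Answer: -26100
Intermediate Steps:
Function('d')(c) = 0
Add(-26100, Mul(-1, Function('d')(Add(6, Mul(4, -5))))) = Add(-26100, Mul(-1, 0)) = Add(-26100, 0) = -26100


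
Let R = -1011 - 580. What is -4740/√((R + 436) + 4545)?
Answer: -158*√3390/113 ≈ -81.410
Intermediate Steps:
R = -1591
-4740/√((R + 436) + 4545) = -4740/√((-1591 + 436) + 4545) = -4740/√(-1155 + 4545) = -4740*√3390/3390 = -158*√3390/113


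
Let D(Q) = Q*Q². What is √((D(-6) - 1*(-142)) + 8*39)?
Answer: √238 ≈ 15.427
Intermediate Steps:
D(Q) = Q³
√((D(-6) - 1*(-142)) + 8*39) = √(((-6)³ - 1*(-142)) + 8*39) = √((-216 + 142) + 312) = √(-74 + 312) = √238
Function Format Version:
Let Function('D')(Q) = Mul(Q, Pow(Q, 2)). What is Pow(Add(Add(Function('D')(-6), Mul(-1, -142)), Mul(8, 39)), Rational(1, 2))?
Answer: Pow(238, Rational(1, 2)) ≈ 15.427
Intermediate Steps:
Function('D')(Q) = Pow(Q, 3)
Pow(Add(Add(Function('D')(-6), Mul(-1, -142)), Mul(8, 39)), Rational(1, 2)) = Pow(Add(Add(Pow(-6, 3), Mul(-1, -142)), Mul(8, 39)), Rational(1, 2)) = Pow(Add(Add(-216, 142), 312), Rational(1, 2)) = Pow(Add(-74, 312), Rational(1, 2)) = Pow(238, Rational(1, 2))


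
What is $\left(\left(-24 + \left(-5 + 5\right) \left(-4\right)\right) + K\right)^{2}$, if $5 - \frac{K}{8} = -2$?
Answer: $1024$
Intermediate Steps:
$K = 56$ ($K = 40 - -16 = 40 + 16 = 56$)
$\left(\left(-24 + \left(-5 + 5\right) \left(-4\right)\right) + K\right)^{2} = \left(\left(-24 + \left(-5 + 5\right) \left(-4\right)\right) + 56\right)^{2} = \left(\left(-24 + 0 \left(-4\right)\right) + 56\right)^{2} = \left(\left(-24 + 0\right) + 56\right)^{2} = \left(-24 + 56\right)^{2} = 32^{2} = 1024$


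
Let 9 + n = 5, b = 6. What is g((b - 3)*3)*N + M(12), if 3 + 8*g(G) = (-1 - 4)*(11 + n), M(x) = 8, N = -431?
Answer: 8221/4 ≈ 2055.3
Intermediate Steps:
n = -4 (n = -9 + 5 = -4)
g(G) = -19/4 (g(G) = -3/8 + ((-1 - 4)*(11 - 4))/8 = -3/8 + (-5*7)/8 = -3/8 + (1/8)*(-35) = -3/8 - 35/8 = -19/4)
g((b - 3)*3)*N + M(12) = -19/4*(-431) + 8 = 8189/4 + 8 = 8221/4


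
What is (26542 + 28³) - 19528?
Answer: 28966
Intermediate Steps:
(26542 + 28³) - 19528 = (26542 + 21952) - 19528 = 48494 - 19528 = 28966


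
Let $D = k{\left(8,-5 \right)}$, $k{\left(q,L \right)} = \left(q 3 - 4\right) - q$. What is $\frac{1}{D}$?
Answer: $\frac{1}{12} \approx 0.083333$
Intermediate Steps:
$k{\left(q,L \right)} = -4 + 2 q$ ($k{\left(q,L \right)} = \left(3 q - 4\right) - q = \left(-4 + 3 q\right) - q = -4 + 2 q$)
$D = 12$ ($D = -4 + 2 \cdot 8 = -4 + 16 = 12$)
$\frac{1}{D} = \frac{1}{12}$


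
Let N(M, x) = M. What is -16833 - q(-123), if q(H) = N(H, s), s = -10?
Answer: -16710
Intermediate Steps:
q(H) = H
-16833 - q(-123) = -16833 - 1*(-123) = -16833 + 123 = -16710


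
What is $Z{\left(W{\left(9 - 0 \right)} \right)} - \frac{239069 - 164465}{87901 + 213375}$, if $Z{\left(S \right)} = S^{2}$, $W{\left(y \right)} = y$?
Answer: $\frac{6082188}{75319} \approx 80.752$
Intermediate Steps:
$Z{\left(W{\left(9 - 0 \right)} \right)} - \frac{239069 - 164465}{87901 + 213375} = \left(9 - 0\right)^{2} - \frac{239069 - 164465}{87901 + 213375} = \left(9 + 0\right)^{2} - \frac{74604}{301276} = 9^{2} - 74604 \cdot \frac{1}{301276} = 81 - \frac{18651}{75319} = \frac{6082188}{75319}$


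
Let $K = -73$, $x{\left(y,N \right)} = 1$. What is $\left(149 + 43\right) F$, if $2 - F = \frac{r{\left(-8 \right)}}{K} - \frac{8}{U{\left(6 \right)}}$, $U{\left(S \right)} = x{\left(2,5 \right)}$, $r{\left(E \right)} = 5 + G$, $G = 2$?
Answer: $\frac{141504}{73} \approx 1938.4$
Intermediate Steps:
$r{\left(E \right)} = 7$ ($r{\left(E \right)} = 5 + 2 = 7$)
$U{\left(S \right)} = 1$
$F = \frac{737}{73}$ ($F = 2 - \left(\frac{7}{-73} - \frac{8}{1}\right) = 2 - \left(7 \left(- \frac{1}{73}\right) - 8\right) = 2 - \left(- \frac{7}{73} - 8\right) = 2 - - \frac{591}{73} = 2 + \frac{591}{73} = \frac{737}{73} \approx 10.096$)
$\left(149 + 43\right) F = \left(149 + 43\right) \frac{737}{73} = 192 \cdot \frac{737}{73} = \frac{141504}{73}$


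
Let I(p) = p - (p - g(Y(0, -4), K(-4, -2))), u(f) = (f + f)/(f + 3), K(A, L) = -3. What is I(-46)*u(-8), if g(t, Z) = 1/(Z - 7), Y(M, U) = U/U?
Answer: -8/25 ≈ -0.32000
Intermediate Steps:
u(f) = 2*f/(3 + f) (u(f) = (2*f)/(3 + f) = 2*f/(3 + f))
Y(M, U) = 1
g(t, Z) = 1/(-7 + Z)
I(p) = -1/10 (I(p) = p - (p - 1/(-7 - 3)) = p - (p - 1/(-10)) = p - (p - 1*(-1/10)) = p - (p + 1/10) = p - (1/10 + p) = p + (-1/10 - p) = -1/10)
I(-46)*u(-8) = -(-8)/(5*(3 - 8)) = -(-8)/(5*(-5)) = -(-8)*(-1)/(5*5) = -1/10*16/5 = -8/25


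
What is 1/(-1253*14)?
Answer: -1/17542 ≈ -5.7006e-5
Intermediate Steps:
1/(-1253*14) = 1/(-17542) = -1/17542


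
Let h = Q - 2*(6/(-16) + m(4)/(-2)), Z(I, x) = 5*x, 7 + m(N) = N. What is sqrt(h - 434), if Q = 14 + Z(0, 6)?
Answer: I*sqrt(1569)/2 ≈ 19.805*I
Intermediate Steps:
m(N) = -7 + N
Q = 44 (Q = 14 + 5*6 = 14 + 30 = 44)
h = 167/4 (h = 44 - 2*(6/(-16) + (-7 + 4)/(-2)) = 44 - 2*(6*(-1/16) - 3*(-1/2)) = 44 - 2*(-3/8 + 3/2) = 44 - 2*9/8 = 44 - 9/4 = 167/4 ≈ 41.750)
sqrt(h - 434) = sqrt(167/4 - 434) = sqrt(-1569/4) = I*sqrt(1569)/2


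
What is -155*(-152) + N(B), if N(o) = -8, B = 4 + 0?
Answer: 23552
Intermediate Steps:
B = 4
-155*(-152) + N(B) = -155*(-152) - 8 = 23560 - 8 = 23552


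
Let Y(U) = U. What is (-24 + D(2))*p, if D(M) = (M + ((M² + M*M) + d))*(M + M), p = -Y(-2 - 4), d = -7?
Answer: -72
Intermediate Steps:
p = 6 (p = -(-2 - 4) = -1*(-6) = 6)
D(M) = 2*M*(-7 + M + 2*M²) (D(M) = (M + ((M² + M*M) - 7))*(M + M) = (M + ((M² + M²) - 7))*(2*M) = (M + (2*M² - 7))*(2*M) = (M + (-7 + 2*M²))*(2*M) = (-7 + M + 2*M²)*(2*M) = 2*M*(-7 + M + 2*M²))
(-24 + D(2))*p = (-24 + 2*2*(-7 + 2 + 2*2²))*6 = (-24 + 2*2*(-7 + 2 + 2*4))*6 = (-24 + 2*2*(-7 + 2 + 8))*6 = (-24 + 2*2*3)*6 = (-24 + 12)*6 = -12*6 = -72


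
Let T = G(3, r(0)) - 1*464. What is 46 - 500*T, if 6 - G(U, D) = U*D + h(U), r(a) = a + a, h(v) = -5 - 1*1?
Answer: 226046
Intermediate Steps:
h(v) = -6 (h(v) = -5 - 1 = -6)
r(a) = 2*a
G(U, D) = 12 - D*U (G(U, D) = 6 - (U*D - 6) = 6 - (D*U - 6) = 6 - (-6 + D*U) = 6 + (6 - D*U) = 12 - D*U)
T = -452 (T = (12 - 1*2*0*3) - 1*464 = (12 - 1*0*3) - 464 = (12 + 0) - 464 = 12 - 464 = -452)
46 - 500*T = 46 - 500*(-452) = 46 + 226000 = 226046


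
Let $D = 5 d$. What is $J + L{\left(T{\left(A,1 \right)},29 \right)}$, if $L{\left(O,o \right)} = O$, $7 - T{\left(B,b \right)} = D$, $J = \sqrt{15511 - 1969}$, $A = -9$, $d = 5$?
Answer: $-18 + \sqrt{13542} \approx 98.37$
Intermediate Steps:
$D = 25$ ($D = 5 \cdot 5 = 25$)
$J = \sqrt{13542} \approx 116.37$
$T{\left(B,b \right)} = -18$ ($T{\left(B,b \right)} = 7 - 25 = -18$)
$J + L{\left(T{\left(A,1 \right)},29 \right)} = \sqrt{13542} - 18 = -18 + \sqrt{13542}$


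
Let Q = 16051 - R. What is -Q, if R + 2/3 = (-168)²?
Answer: 36517/3 ≈ 12172.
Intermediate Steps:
R = 84670/3 (R = -⅔ + (-168)² = -⅔ + 28224 = 84670/3 ≈ 28223.)
Q = -36517/3 (Q = 16051 - 1*84670/3 = 16051 - 84670/3 = -36517/3 ≈ -12172.)
-Q = -1*(-36517/3) = 36517/3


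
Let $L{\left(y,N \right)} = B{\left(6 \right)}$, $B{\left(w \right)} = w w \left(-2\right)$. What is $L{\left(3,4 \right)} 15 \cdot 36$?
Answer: $-38880$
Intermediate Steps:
$B{\left(w \right)} = - 2 w^{2}$ ($B{\left(w \right)} = w^{2} \left(-2\right) = - 2 w^{2}$)
$L{\left(y,N \right)} = -72$ ($L{\left(y,N \right)} = - 2 \cdot 6^{2} = \left(-2\right) 36 = -72$)
$L{\left(3,4 \right)} 15 \cdot 36 = \left(-72\right) 15 \cdot 36 = \left(-1080\right) 36 = -38880$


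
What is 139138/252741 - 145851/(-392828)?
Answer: 91519829855/99283741548 ≈ 0.92180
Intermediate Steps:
139138/252741 - 145851/(-392828) = 139138*(1/252741) - 145851*(-1/392828) = 139138/252741 + 145851/392828 = 91519829855/99283741548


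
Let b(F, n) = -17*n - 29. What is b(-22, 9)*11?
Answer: -2002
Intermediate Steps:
b(F, n) = -29 - 17*n
b(-22, 9)*11 = (-29 - 17*9)*11 = (-29 - 153)*11 = -182*11 = -2002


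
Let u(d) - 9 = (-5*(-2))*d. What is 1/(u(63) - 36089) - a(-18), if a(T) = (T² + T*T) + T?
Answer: -22333501/35450 ≈ -630.00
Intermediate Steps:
u(d) = 9 + 10*d (u(d) = 9 + (-5*(-2))*d = 9 + 10*d)
a(T) = T + 2*T² (a(T) = (T² + T²) + T = 2*T² + T = T + 2*T²)
1/(u(63) - 36089) - a(-18) = 1/((9 + 10*63) - 36089) - (-18)*(1 + 2*(-18)) = 1/((9 + 630) - 36089) - (-18)*(1 - 36) = 1/(639 - 36089) - (-18)*(-35) = 1/(-35450) - 1*630 = -1/35450 - 630 = -22333501/35450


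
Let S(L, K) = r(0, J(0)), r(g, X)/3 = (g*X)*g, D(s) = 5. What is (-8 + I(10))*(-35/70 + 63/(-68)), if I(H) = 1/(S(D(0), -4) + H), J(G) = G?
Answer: 7663/680 ≈ 11.269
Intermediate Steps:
r(g, X) = 3*X*g² (r(g, X) = 3*((g*X)*g) = 3*((X*g)*g) = 3*(X*g²) = 3*X*g²)
S(L, K) = 0 (S(L, K) = 3*0*0² = 3*0*0 = 0)
I(H) = 1/H (I(H) = 1/(0 + H) = 1/H)
(-8 + I(10))*(-35/70 + 63/(-68)) = (-8 + 1/10)*(-35/70 + 63/(-68)) = (-8 + ⅒)*(-35*1/70 + 63*(-1/68)) = -79*(-½ - 63/68)/10 = -79/10*(-97/68) = 7663/680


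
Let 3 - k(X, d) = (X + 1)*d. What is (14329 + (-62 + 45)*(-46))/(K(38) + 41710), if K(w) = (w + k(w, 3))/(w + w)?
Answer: 5037/13903 ≈ 0.36230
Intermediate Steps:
k(X, d) = 3 - d*(1 + X) (k(X, d) = 3 - (X + 1)*d = 3 - (1 + X)*d = 3 - d*(1 + X))
K(w) = -1 (K(w) = (w + (3 - 1*3 - 1*w*3))/(w + w) = (w + (3 - 3 - 3*w))/((2*w)) = (w - 3*w)*(1/(2*w)) = (-2*w)*(1/(2*w)) = -1)
(14329 + (-62 + 45)*(-46))/(K(38) + 41710) = (14329 + (-62 + 45)*(-46))/(-1 + 41710) = (14329 - 17*(-46))/41709 = (14329 + 782)*(1/41709) = 15111*(1/41709) = 5037/13903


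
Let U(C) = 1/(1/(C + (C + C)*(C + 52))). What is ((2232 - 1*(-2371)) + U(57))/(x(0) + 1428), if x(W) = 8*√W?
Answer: 8543/714 ≈ 11.965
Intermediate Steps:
U(C) = C + 2*C*(52 + C) (U(C) = 1/(1/(C + (2*C)*(52 + C))) = 1/(1/(C + 2*C*(52 + C))) = C + 2*C*(52 + C))
((2232 - 1*(-2371)) + U(57))/(x(0) + 1428) = ((2232 - 1*(-2371)) + 57*(105 + 2*57))/(8*√0 + 1428) = ((2232 + 2371) + 57*(105 + 114))/(8*0 + 1428) = (4603 + 57*219)/(0 + 1428) = (4603 + 12483)/1428 = 17086*(1/1428) = 8543/714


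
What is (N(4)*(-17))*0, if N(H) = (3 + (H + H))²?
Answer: 0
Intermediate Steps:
N(H) = (3 + 2*H)²
(N(4)*(-17))*0 = ((3 + 2*4)²*(-17))*0 = ((3 + 8)²*(-17))*0 = (11²*(-17))*0 = (121*(-17))*0 = -2057*0 = 0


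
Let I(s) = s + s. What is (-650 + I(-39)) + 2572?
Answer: 1844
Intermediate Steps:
I(s) = 2*s
(-650 + I(-39)) + 2572 = (-650 + 2*(-39)) + 2572 = (-650 - 78) + 2572 = -728 + 2572 = 1844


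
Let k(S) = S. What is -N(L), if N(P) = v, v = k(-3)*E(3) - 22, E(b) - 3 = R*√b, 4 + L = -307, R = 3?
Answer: 31 + 9*√3 ≈ 46.588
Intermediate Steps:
L = -311 (L = -4 - 307 = -311)
E(b) = 3 + 3*√b
v = -31 - 9*√3 (v = -3*(3 + 3*√3) - 22 = (-9 - 9*√3) - 22 = -31 - 9*√3 ≈ -46.588)
N(P) = -31 - 9*√3
-N(L) = -(-31 - 9*√3) = 31 + 9*√3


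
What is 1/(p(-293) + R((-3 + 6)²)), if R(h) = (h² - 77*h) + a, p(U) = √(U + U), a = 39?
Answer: -573/328915 - I*√586/328915 ≈ -0.0017421 - 7.3598e-5*I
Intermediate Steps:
p(U) = √2*√U (p(U) = √(2*U) = √2*√U)
R(h) = 39 + h² - 77*h (R(h) = (h² - 77*h) + 39 = 39 + h² - 77*h)
1/(p(-293) + R((-3 + 6)²)) = 1/(√2*√(-293) + (39 + ((-3 + 6)²)² - 77*(-3 + 6)²)) = 1/(√2*(I*√293) + (39 + (3²)² - 77*3²)) = 1/(I*√586 + (39 + 9² - 77*9)) = 1/(I*√586 + (39 + 81 - 693)) = 1/(I*√586 - 573) = 1/(-573 + I*√586)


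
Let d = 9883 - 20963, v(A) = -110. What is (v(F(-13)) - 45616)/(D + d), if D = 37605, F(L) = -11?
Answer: -45726/26525 ≈ -1.7239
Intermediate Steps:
d = -11080
(v(F(-13)) - 45616)/(D + d) = (-110 - 45616)/(37605 - 11080) = -45726/26525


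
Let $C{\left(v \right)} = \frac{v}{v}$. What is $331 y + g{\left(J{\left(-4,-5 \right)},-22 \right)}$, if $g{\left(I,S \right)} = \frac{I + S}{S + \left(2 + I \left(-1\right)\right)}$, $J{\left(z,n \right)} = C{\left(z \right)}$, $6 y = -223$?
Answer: $- \frac{73807}{6} \approx -12301.0$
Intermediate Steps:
$C{\left(v \right)} = 1$
$y = - \frac{223}{6}$ ($y = \frac{1}{6} \left(-223\right) = - \frac{223}{6} \approx -37.167$)
$J{\left(z,n \right)} = 1$
$g{\left(I,S \right)} = \frac{I + S}{2 + S - I}$ ($g{\left(I,S \right)} = \frac{I + S}{S - \left(-2 + I\right)} = \frac{I + S}{2 + S - I}$)
$331 y + g{\left(J{\left(-4,-5 \right)},-22 \right)} = 331 \left(- \frac{223}{6}\right) + \frac{1 - 22}{2 - 22 - 1} = - \frac{73813}{6} + \frac{1}{2 - 22 - 1} \left(-21\right) = - \frac{73813}{6} + \frac{1}{-21} \left(-21\right) = - \frac{73813}{6} - -1 = - \frac{73813}{6} + 1 = - \frac{73807}{6}$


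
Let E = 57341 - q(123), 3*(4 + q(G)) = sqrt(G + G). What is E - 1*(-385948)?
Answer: 443293 - sqrt(246)/3 ≈ 4.4329e+5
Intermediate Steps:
q(G) = -4 + sqrt(2)*sqrt(G)/3 (q(G) = -4 + sqrt(G + G)/3 = -4 + sqrt(2*G)/3 = -4 + (sqrt(2)*sqrt(G))/3 = -4 + sqrt(2)*sqrt(G)/3)
E = 57345 - sqrt(246)/3 (E = 57341 - (-4 + sqrt(2)*sqrt(123)/3) = 57341 - (-4 + sqrt(246)/3) = 57341 + (4 - sqrt(246)/3) = 57345 - sqrt(246)/3 ≈ 57340.)
E - 1*(-385948) = (57345 - sqrt(246)/3) - 1*(-385948) = (57345 - sqrt(246)/3) + 385948 = 443293 - sqrt(246)/3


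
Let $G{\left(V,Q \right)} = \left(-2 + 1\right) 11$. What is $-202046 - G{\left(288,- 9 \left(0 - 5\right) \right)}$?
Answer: $-202035$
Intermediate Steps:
$G{\left(V,Q \right)} = -11$ ($G{\left(V,Q \right)} = \left(-1\right) 11 = -11$)
$-202046 - G{\left(288,- 9 \left(0 - 5\right) \right)} = -202046 - -11 = -202046 + 11 = -202035$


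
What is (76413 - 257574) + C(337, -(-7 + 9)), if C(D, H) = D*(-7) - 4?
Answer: -183524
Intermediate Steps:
C(D, H) = -4 - 7*D (C(D, H) = -7*D - 4 = -4 - 7*D)
(76413 - 257574) + C(337, -(-7 + 9)) = (76413 - 257574) + (-4 - 7*337) = -181161 + (-4 - 2359) = -181161 - 2363 = -183524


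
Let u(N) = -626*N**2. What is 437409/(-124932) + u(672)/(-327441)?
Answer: 3908222147991/4545317668 ≈ 859.83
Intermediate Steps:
437409/(-124932) + u(672)/(-327441) = 437409/(-124932) - 626*672**2/(-327441) = 437409*(-1/124932) - 626*451584*(-1/327441) = -145803/41644 - 282691584*(-1/327441) = -145803/41644 + 94230528/109147 = 3908222147991/4545317668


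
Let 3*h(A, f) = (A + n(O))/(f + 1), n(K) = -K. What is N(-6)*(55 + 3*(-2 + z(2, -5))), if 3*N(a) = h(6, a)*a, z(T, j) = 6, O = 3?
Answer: 134/5 ≈ 26.800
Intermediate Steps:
h(A, f) = (-3 + A)/(3*(1 + f)) (h(A, f) = ((A - 1*3)/(f + 1))/3 = ((A - 3)/(1 + f))/3 = ((-3 + A)/(1 + f))/3 = (-3 + A)/(3*(1 + f)))
N(a) = a/(3*(1 + a)) (N(a) = (((-3 + 6)/(3*(1 + a)))*a)/3 = (((⅓)*3/(1 + a))*a)/3 = (a/(1 + a))/3 = a/(3*(1 + a)))
N(-6)*(55 + 3*(-2 + z(2, -5))) = ((⅓)*(-6)/(1 - 6))*(55 + 3*(-2 + 6)) = ((⅓)*(-6)/(-5))*(55 + 3*4) = ((⅓)*(-6)*(-⅕))*(55 + 12) = (⅖)*67 = 134/5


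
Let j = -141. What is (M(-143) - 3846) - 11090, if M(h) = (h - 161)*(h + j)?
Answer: 71400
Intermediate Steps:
M(h) = (-161 + h)*(-141 + h) (M(h) = (h - 161)*(h - 141) = (-161 + h)*(-141 + h))
(M(-143) - 3846) - 11090 = ((22701 + (-143)**2 - 302*(-143)) - 3846) - 11090 = ((22701 + 20449 + 43186) - 3846) - 11090 = (86336 - 3846) - 11090 = 82490 - 11090 = 71400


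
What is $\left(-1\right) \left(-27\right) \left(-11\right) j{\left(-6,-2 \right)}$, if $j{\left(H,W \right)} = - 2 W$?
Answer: $-1188$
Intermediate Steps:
$\left(-1\right) \left(-27\right) \left(-11\right) j{\left(-6,-2 \right)} = \left(-1\right) \left(-27\right) \left(-11\right) \left(\left(-2\right) \left(-2\right)\right) = 27 \left(-11\right) 4 = \left(-297\right) 4 = -1188$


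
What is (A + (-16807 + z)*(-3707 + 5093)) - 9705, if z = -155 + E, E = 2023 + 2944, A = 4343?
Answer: -16630432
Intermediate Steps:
E = 4967
z = 4812 (z = -155 + 4967 = 4812)
(A + (-16807 + z)*(-3707 + 5093)) - 9705 = (4343 + (-16807 + 4812)*(-3707 + 5093)) - 9705 = (4343 - 11995*1386) - 9705 = (4343 - 16625070) - 9705 = -16620727 - 9705 = -16630432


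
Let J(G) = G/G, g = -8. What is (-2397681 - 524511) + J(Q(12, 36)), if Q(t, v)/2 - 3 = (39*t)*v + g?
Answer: -2922191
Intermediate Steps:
Q(t, v) = -10 + 78*t*v (Q(t, v) = 6 + 2*((39*t)*v - 8) = 6 + 2*(39*t*v - 8) = 6 + 2*(-8 + 39*t*v) = 6 + (-16 + 78*t*v) = -10 + 78*t*v)
J(G) = 1
(-2397681 - 524511) + J(Q(12, 36)) = (-2397681 - 524511) + 1 = -2922192 + 1 = -2922191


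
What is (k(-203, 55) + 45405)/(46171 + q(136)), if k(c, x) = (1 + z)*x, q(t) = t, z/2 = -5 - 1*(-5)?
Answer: 45460/46307 ≈ 0.98171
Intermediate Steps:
z = 0 (z = 2*(-5 - 1*(-5)) = 2*(-5 + 5) = 2*0 = 0)
k(c, x) = x (k(c, x) = (1 + 0)*x = 1*x = x)
(k(-203, 55) + 45405)/(46171 + q(136)) = (55 + 45405)/(46171 + 136) = 45460/46307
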